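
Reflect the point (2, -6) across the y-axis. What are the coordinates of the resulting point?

Reflection across y-axis: (2, -6) → (-2, -6)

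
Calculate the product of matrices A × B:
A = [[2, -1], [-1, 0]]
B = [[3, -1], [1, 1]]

Matrix multiplication:
C[0][0] = 2×3 + -1×1 = 5
C[0][1] = 2×-1 + -1×1 = -3
C[1][0] = -1×3 + 0×1 = -3
C[1][1] = -1×-1 + 0×1 = 1
Result: [[5, -3], [-3, 1]]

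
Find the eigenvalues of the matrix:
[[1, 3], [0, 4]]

Characteristic equation: det(A - λI) = 0
λ² - (trace)λ + (det) = 0
trace = 1 + 4 = 5, det = (1)(4) - (3)(0) = 4
λ² - (5)λ + (4) = 0
λ = (5 ± √((5)² - 4·(4))) / 2 = (5 ± √9) / 2
Solving: λ = 1, 4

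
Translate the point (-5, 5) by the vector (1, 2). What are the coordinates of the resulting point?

Translation by (1, 2) (homogeneous matrix [[1, 0, 1], [0, 1, 2], [0, 0, 1]]):
x' = -5 + 1 = -4
y' = 5 + 2 = 7
Result: (-4, 7)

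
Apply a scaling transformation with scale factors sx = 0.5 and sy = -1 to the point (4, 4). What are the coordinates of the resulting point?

Scaling matrix:
[[0.50, 0], [0, -1]]
Result: (4 × 0.5, 4 × -1) = (2, -4)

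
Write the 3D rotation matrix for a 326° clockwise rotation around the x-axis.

Rotation matrix for clockwise 326° around x-axis:
A clockwise rotation by 326° is a counterclockwise rotation by -326°.
cos(-326°) = 0.8290, sin(-326°) = 0.5592
Result: [[1, 0, 0], [0, 0.8290, -0.5592], [0, 0.5592, 0.8290]]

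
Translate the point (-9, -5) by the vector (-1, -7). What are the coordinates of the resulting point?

Translation by (-1, -7) (homogeneous matrix [[1, 0, -1], [0, 1, -7], [0, 0, 1]]):
x' = -9 + -1 = -10
y' = -5 + -7 = -12
Result: (-10, -12)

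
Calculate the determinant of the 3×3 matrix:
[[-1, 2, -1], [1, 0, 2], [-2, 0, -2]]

Expansion along first row:
det = -1·det([[0,2],[0,-2]]) - 2·det([[1,2],[-2,-2]]) + -1·det([[1,0],[-2,0]])
    = -1·(0·-2 - 2·0) - 2·(1·-2 - 2·-2) + -1·(1·0 - 0·-2)
    = -1·0 - 2·2 + -1·0
    = 0 + -4 + 0 = -4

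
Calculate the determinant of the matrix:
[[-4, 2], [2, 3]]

For a 2×2 matrix [[a, b], [c, d]], det = ad - bc
det = (-4)(3) - (2)(2) = -12 - 4 = -16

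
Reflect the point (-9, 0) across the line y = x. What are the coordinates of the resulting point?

Reflection across line y = x: (-9, 0) → (0, -9)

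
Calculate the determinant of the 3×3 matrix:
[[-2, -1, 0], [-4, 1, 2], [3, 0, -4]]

Expansion along first row:
det = -2·det([[1,2],[0,-4]]) - -1·det([[-4,2],[3,-4]]) + 0·det([[-4,1],[3,0]])
    = -2·(1·-4 - 2·0) - -1·(-4·-4 - 2·3) + 0·(-4·0 - 1·3)
    = -2·-4 - -1·10 + 0·-3
    = 8 + 10 + 0 = 18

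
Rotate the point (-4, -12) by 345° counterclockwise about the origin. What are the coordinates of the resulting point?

Rotation matrix for 345°: [[cos 345°, -sin 345°], [sin 345°, cos 345°]] ≈ [[0.965926, 0.258819], [-0.258819, 0.965926]]
[[0.965926, 0.258819], [-0.258819, 0.965926]] × [-4, -12]ᵀ ≈ [-6.9695, -10.5558]ᵀ
Result: (-6.9695, -10.5558)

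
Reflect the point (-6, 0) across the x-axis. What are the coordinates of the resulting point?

Reflection across x-axis: (-6, 0) → (-6, 0)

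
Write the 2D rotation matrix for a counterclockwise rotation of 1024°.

Rotation matrix formula: [[cos θ, -sin θ], [sin θ, cos θ]]
For θ = 1024°:
cos(1024°) = 0.5592
sin(1024°) = -0.8290
Result: [[0.5592, 0.8290], [-0.8290, 0.5592]]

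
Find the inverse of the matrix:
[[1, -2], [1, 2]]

For [[a,b],[c,d]], inverse = (1/det)·[[d,-b],[-c,a]]
det = (1)(2) - (-2)(1) = 2 - -2 = 4
Inverse = (1/4)·[[2, 2], [-1, 1]]
= [[1/2, 1/2], [-1/4, 1/4]]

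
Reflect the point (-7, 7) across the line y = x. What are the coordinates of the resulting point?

Reflection across line y = x: (-7, 7) → (7, -7)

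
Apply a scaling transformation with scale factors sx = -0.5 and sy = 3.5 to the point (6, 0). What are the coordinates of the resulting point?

Scaling matrix:
[[-0.50, 0], [0, 3.50]]
Result: (6 × -0.5, 0 × 3.5) = (-3, 0)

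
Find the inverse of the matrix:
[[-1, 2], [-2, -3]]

For [[a,b],[c,d]], inverse = (1/det)·[[d,-b],[-c,a]]
det = (-1)(-3) - (2)(-2) = 3 - -4 = 7
Inverse = (1/7)·[[-3, -2], [2, -1]]
= [[-3/7, -2/7], [2/7, -1/7]]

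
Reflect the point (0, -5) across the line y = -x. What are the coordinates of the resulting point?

Reflection across line y = -x: (0, -5) → (5, 0)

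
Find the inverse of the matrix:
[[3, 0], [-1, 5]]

For [[a,b],[c,d]], inverse = (1/det)·[[d,-b],[-c,a]]
det = (3)(5) - (0)(-1) = 15 - 0 = 15
Inverse = (1/15)·[[5, 0], [1, 3]]
= [[1/3, 0], [1/15, 1/5]]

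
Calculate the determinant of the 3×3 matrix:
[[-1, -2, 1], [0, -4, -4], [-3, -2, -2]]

Expansion along first row:
det = -1·det([[-4,-4],[-2,-2]]) - -2·det([[0,-4],[-3,-2]]) + 1·det([[0,-4],[-3,-2]])
    = -1·(-4·-2 - -4·-2) - -2·(0·-2 - -4·-3) + 1·(0·-2 - -4·-3)
    = -1·0 - -2·-12 + 1·-12
    = 0 + -24 + -12 = -36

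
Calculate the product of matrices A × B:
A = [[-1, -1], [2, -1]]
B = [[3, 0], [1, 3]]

Matrix multiplication:
C[0][0] = -1×3 + -1×1 = -4
C[0][1] = -1×0 + -1×3 = -3
C[1][0] = 2×3 + -1×1 = 5
C[1][1] = 2×0 + -1×3 = -3
Result: [[-4, -3], [5, -3]]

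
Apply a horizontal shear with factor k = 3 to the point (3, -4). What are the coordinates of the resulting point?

Shear matrix for horizontal shear with factor k = 3:
[[1, 3], [0, 1]]
Result: (3, -4) → (-9, -4)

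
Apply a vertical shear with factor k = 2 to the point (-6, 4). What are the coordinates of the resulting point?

Shear matrix for vertical shear with factor k = 2:
[[1, 0], [2, 1]]
Result: (-6, 4) → (-6, -8)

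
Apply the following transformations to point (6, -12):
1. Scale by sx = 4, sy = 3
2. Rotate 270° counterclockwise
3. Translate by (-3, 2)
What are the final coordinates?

Step 1: Scale → (24, -36)
Step 2: Rotate 270° → (-36, -24)
Step 3: Translate → (-39, -22)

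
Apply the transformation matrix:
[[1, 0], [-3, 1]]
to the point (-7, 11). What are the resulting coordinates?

Matrix multiplication:
[[1, 0], [-3, 1]] × [-7, 11]ᵀ
= [(1)(-7) + (0)(11), (-3)(-7) + (1)(11)]ᵀ
= [-7, 32]ᵀ
Result: (-7, 32)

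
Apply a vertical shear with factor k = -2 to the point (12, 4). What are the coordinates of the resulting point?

Shear matrix for vertical shear with factor k = -2:
[[1, 0], [-2, 1]]
Result: (12, 4) → (12, -20)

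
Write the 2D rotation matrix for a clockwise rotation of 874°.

Rotation matrix formula: [[cos θ, -sin θ], [sin θ, cos θ]]
A clockwise rotation by 874° is equivalent to a counterclockwise rotation by -874°.
For θ = -874°:
cos(-874°) = -0.8988
sin(-874°) = -0.4384
Result: [[-0.8988, 0.4384], [-0.4384, -0.8988]]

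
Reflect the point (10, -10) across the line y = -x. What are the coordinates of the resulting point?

Reflection across line y = -x: (10, -10) → (10, -10)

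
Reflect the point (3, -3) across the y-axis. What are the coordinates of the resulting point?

Reflection across y-axis: (3, -3) → (-3, -3)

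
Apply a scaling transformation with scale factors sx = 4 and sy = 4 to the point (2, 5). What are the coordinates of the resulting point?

Scaling matrix:
[[4, 0], [0, 4]]
Result: (2 × 4, 5 × 4) = (8, 20)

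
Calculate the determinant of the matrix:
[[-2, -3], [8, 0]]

For a 2×2 matrix [[a, b], [c, d]], det = ad - bc
det = (-2)(0) - (-3)(8) = 0 - -24 = 24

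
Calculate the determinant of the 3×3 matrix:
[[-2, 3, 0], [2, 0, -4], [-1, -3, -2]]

Expansion along first row:
det = -2·det([[0,-4],[-3,-2]]) - 3·det([[2,-4],[-1,-2]]) + 0·det([[2,0],[-1,-3]])
    = -2·(0·-2 - -4·-3) - 3·(2·-2 - -4·-1) + 0·(2·-3 - 0·-1)
    = -2·-12 - 3·-8 + 0·-6
    = 24 + 24 + 0 = 48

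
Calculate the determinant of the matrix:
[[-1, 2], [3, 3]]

For a 2×2 matrix [[a, b], [c, d]], det = ad - bc
det = (-1)(3) - (2)(3) = -3 - 6 = -9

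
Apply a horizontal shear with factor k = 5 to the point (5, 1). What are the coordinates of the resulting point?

Shear matrix for horizontal shear with factor k = 5:
[[1, 5], [0, 1]]
Result: (5, 1) → (10, 1)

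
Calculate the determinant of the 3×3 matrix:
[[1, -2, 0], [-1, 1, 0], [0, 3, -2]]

Expansion along first row:
det = 1·det([[1,0],[3,-2]]) - -2·det([[-1,0],[0,-2]]) + 0·det([[-1,1],[0,3]])
    = 1·(1·-2 - 0·3) - -2·(-1·-2 - 0·0) + 0·(-1·3 - 1·0)
    = 1·-2 - -2·2 + 0·-3
    = -2 + 4 + 0 = 2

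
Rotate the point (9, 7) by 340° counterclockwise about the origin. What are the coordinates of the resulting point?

Rotation matrix for 340°: [[cos 340°, -sin 340°], [sin 340°, cos 340°]] ≈ [[0.939693, 0.342020], [-0.342020, 0.939693]]
[[0.939693, 0.342020], [-0.342020, 0.939693]] × [9, 7]ᵀ ≈ [10.8514, 3.4997]ᵀ
Result: (10.8514, 3.4997)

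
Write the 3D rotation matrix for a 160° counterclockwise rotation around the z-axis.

Rotation matrix for counterclockwise 160° around z-axis:
cos(160°) = -0.9397, sin(160°) = 0.3420
Result: [[-0.9397, -0.3420, 0], [0.3420, -0.9397, 0], [0, 0, 1]]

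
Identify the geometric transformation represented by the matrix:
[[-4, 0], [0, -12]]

This matrix represents: non-uniform scaling by sx = -4, sy = -12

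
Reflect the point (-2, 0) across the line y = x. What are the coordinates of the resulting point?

Reflection across line y = x: (-2, 0) → (0, -2)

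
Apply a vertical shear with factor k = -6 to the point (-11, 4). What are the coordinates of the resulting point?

Shear matrix for vertical shear with factor k = -6:
[[1, 0], [-6, 1]]
Result: (-11, 4) → (-11, 70)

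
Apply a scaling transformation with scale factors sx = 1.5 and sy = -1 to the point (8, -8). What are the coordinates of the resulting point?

Scaling matrix:
[[1.50, 0], [0, -1]]
Result: (8 × 1.5, -8 × -1) = (12, 8)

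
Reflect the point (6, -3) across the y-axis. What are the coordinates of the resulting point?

Reflection across y-axis: (6, -3) → (-6, -3)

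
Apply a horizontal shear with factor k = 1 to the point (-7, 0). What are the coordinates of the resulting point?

Shear matrix for horizontal shear with factor k = 1:
[[1, 1], [0, 1]]
Result: (-7, 0) → (-7, 0)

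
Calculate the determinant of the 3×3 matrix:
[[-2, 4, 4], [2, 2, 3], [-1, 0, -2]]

Expansion along first row:
det = -2·det([[2,3],[0,-2]]) - 4·det([[2,3],[-1,-2]]) + 4·det([[2,2],[-1,0]])
    = -2·(2·-2 - 3·0) - 4·(2·-2 - 3·-1) + 4·(2·0 - 2·-1)
    = -2·-4 - 4·-1 + 4·2
    = 8 + 4 + 8 = 20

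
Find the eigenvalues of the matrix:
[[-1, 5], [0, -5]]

Characteristic equation: det(A - λI) = 0
λ² - (trace)λ + (det) = 0
trace = -1 + -5 = -6, det = (-1)(-5) - (5)(0) = 5
λ² - (-6)λ + (5) = 0
λ = (-6 ± √((-6)² - 4·(5))) / 2 = (-6 ± √16) / 2
Solving: λ = -5, -1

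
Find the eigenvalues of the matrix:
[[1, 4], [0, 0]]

Characteristic equation: det(A - λI) = 0
λ² - (trace)λ + (det) = 0
trace = 1 + 0 = 1, det = (1)(0) - (4)(0) = 0
λ² - (1)λ + (0) = 0
λ = (1 ± √((1)² - 4·(0))) / 2 = (1 ± √1) / 2
Solving: λ = 0, 1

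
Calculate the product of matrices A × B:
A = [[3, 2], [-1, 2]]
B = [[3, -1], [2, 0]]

Matrix multiplication:
C[0][0] = 3×3 + 2×2 = 13
C[0][1] = 3×-1 + 2×0 = -3
C[1][0] = -1×3 + 2×2 = 1
C[1][1] = -1×-1 + 2×0 = 1
Result: [[13, -3], [1, 1]]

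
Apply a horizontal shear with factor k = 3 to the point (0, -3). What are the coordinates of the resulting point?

Shear matrix for horizontal shear with factor k = 3:
[[1, 3], [0, 1]]
Result: (0, -3) → (-9, -3)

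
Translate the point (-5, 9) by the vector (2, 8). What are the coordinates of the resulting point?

Translation by (2, 8) (homogeneous matrix [[1, 0, 2], [0, 1, 8], [0, 0, 1]]):
x' = -5 + 2 = -3
y' = 9 + 8 = 17
Result: (-3, 17)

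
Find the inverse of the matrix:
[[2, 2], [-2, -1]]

For [[a,b],[c,d]], inverse = (1/det)·[[d,-b],[-c,a]]
det = (2)(-1) - (2)(-2) = -2 - -4 = 2
Inverse = (1/2)·[[-1, -2], [2, 2]]
= [[-1/2, -1], [1, 1]]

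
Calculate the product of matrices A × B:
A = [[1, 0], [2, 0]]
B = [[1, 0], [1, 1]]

Matrix multiplication:
C[0][0] = 1×1 + 0×1 = 1
C[0][1] = 1×0 + 0×1 = 0
C[1][0] = 2×1 + 0×1 = 2
C[1][1] = 2×0 + 0×1 = 0
Result: [[1, 0], [2, 0]]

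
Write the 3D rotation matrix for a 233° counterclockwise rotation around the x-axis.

Rotation matrix for counterclockwise 233° around x-axis:
cos(233°) = -0.6018, sin(233°) = -0.7986
Result: [[1, 0, 0], [0, -0.6018, 0.7986], [0, -0.7986, -0.6018]]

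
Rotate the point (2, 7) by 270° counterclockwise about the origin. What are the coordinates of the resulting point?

Rotation matrix for 270°: [[cos 270°, -sin 270°], [sin 270°, cos 270°]] = [[0, 1], [-1, 0]]
[[0, 1], [-1, 0]] × [2, 7]ᵀ = [7, -2]ᵀ
Result: (7, -2)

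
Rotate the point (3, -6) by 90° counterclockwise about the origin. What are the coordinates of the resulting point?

Rotation matrix for 90°: [[cos 90°, -sin 90°], [sin 90°, cos 90°]] = [[0, -1], [1, 0]]
[[0, -1], [1, 0]] × [3, -6]ᵀ = [6, 3]ᵀ
Result: (6, 3)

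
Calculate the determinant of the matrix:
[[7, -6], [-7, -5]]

For a 2×2 matrix [[a, b], [c, d]], det = ad - bc
det = (7)(-5) - (-6)(-7) = -35 - 42 = -77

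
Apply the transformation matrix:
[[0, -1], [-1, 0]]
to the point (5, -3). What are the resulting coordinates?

Matrix multiplication:
[[0, -1], [-1, 0]] × [5, -3]ᵀ
= [(0)(5) + (-1)(-3), (-1)(5) + (0)(-3)]ᵀ
= [3, -5]ᵀ
Result: (3, -5)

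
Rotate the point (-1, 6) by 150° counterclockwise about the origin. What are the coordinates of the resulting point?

Rotation matrix for 150°: [[cos 150°, -sin 150°], [sin 150°, cos 150°]] ≈ [[-0.866025, -0.500000], [0.500000, -0.866025]]
[[-0.866025, -0.500000], [0.500000, -0.866025]] × [-1, 6]ᵀ ≈ [-2.1340, -5.6962]ᵀ
Result: (-2.1340, -5.6962)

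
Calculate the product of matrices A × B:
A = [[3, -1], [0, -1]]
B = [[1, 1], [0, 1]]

Matrix multiplication:
C[0][0] = 3×1 + -1×0 = 3
C[0][1] = 3×1 + -1×1 = 2
C[1][0] = 0×1 + -1×0 = 0
C[1][1] = 0×1 + -1×1 = -1
Result: [[3, 2], [0, -1]]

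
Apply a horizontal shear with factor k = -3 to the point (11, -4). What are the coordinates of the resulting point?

Shear matrix for horizontal shear with factor k = -3:
[[1, -3], [0, 1]]
Result: (11, -4) → (23, -4)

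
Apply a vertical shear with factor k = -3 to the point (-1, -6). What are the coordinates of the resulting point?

Shear matrix for vertical shear with factor k = -3:
[[1, 0], [-3, 1]]
Result: (-1, -6) → (-1, -3)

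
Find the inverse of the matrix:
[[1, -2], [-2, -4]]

For [[a,b],[c,d]], inverse = (1/det)·[[d,-b],[-c,a]]
det = (1)(-4) - (-2)(-2) = -4 - 4 = -8
Inverse = (1/-8)·[[-4, 2], [2, 1]]
= [[1/2, -1/4], [-1/4, -1/8]]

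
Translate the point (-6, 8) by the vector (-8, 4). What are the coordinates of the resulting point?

Translation by (-8, 4) (homogeneous matrix [[1, 0, -8], [0, 1, 4], [0, 0, 1]]):
x' = -6 + -8 = -14
y' = 8 + 4 = 12
Result: (-14, 12)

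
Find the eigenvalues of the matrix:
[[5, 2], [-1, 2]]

Characteristic equation: det(A - λI) = 0
λ² - (trace)λ + (det) = 0
trace = 5 + 2 = 7, det = (5)(2) - (2)(-1) = 12
λ² - (7)λ + (12) = 0
λ = (7 ± √((7)² - 4·(12))) / 2 = (7 ± √1) / 2
Solving: λ = 3, 4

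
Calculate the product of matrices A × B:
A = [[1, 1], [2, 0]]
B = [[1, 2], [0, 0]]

Matrix multiplication:
C[0][0] = 1×1 + 1×0 = 1
C[0][1] = 1×2 + 1×0 = 2
C[1][0] = 2×1 + 0×0 = 2
C[1][1] = 2×2 + 0×0 = 4
Result: [[1, 2], [2, 4]]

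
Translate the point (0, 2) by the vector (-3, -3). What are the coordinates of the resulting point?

Translation by (-3, -3) (homogeneous matrix [[1, 0, -3], [0, 1, -3], [0, 0, 1]]):
x' = 0 + -3 = -3
y' = 2 + -3 = -1
Result: (-3, -1)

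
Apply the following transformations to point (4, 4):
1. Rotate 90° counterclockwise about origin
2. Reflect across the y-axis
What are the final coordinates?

Step 1: Rotate 90° → (-4, 4)
Step 2: Reflect across y-axis → (4, 4)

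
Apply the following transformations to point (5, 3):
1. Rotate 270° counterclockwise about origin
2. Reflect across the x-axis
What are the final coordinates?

Step 1: Rotate 270° → (3, -5)
Step 2: Reflect across x-axis → (3, 5)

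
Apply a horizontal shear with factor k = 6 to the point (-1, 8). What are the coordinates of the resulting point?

Shear matrix for horizontal shear with factor k = 6:
[[1, 6], [0, 1]]
Result: (-1, 8) → (47, 8)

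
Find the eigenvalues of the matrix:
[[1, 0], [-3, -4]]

Characteristic equation: det(A - λI) = 0
λ² - (trace)λ + (det) = 0
trace = 1 + -4 = -3, det = (1)(-4) - (0)(-3) = -4
λ² - (-3)λ + (-4) = 0
λ = (-3 ± √((-3)² - 4·(-4))) / 2 = (-3 ± √25) / 2
Solving: λ = -4, 1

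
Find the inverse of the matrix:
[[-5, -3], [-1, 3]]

For [[a,b],[c,d]], inverse = (1/det)·[[d,-b],[-c,a]]
det = (-5)(3) - (-3)(-1) = -15 - 3 = -18
Inverse = (1/-18)·[[3, 3], [1, -5]]
= [[-1/6, -1/6], [-1/18, 5/18]]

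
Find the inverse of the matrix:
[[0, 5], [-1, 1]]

For [[a,b],[c,d]], inverse = (1/det)·[[d,-b],[-c,a]]
det = (0)(1) - (5)(-1) = 0 - -5 = 5
Inverse = (1/5)·[[1, -5], [1, 0]]
= [[1/5, -1], [1/5, 0]]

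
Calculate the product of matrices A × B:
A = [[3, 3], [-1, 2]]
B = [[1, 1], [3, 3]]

Matrix multiplication:
C[0][0] = 3×1 + 3×3 = 12
C[0][1] = 3×1 + 3×3 = 12
C[1][0] = -1×1 + 2×3 = 5
C[1][1] = -1×1 + 2×3 = 5
Result: [[12, 12], [5, 5]]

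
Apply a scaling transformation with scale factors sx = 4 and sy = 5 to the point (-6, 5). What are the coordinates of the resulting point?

Scaling matrix:
[[4, 0], [0, 5]]
Result: (-6 × 4, 5 × 5) = (-24, 25)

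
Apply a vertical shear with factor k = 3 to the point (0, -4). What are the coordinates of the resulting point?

Shear matrix for vertical shear with factor k = 3:
[[1, 0], [3, 1]]
Result: (0, -4) → (0, -4)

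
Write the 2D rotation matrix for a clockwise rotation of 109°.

Rotation matrix formula: [[cos θ, -sin θ], [sin θ, cos θ]]
A clockwise rotation by 109° is equivalent to a counterclockwise rotation by -109°.
For θ = -109°:
cos(-109°) = -0.3256
sin(-109°) = -0.9455
Result: [[-0.3256, 0.9455], [-0.9455, -0.3256]]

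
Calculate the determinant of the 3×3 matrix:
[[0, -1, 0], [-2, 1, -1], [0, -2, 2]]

Expansion along first row:
det = 0·det([[1,-1],[-2,2]]) - -1·det([[-2,-1],[0,2]]) + 0·det([[-2,1],[0,-2]])
    = 0·(1·2 - -1·-2) - -1·(-2·2 - -1·0) + 0·(-2·-2 - 1·0)
    = 0·0 - -1·-4 + 0·4
    = 0 + -4 + 0 = -4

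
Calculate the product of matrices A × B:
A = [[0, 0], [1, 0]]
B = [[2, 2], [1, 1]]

Matrix multiplication:
C[0][0] = 0×2 + 0×1 = 0
C[0][1] = 0×2 + 0×1 = 0
C[1][0] = 1×2 + 0×1 = 2
C[1][1] = 1×2 + 0×1 = 2
Result: [[0, 0], [2, 2]]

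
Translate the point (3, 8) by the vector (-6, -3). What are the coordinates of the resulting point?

Translation by (-6, -3) (homogeneous matrix [[1, 0, -6], [0, 1, -3], [0, 0, 1]]):
x' = 3 + -6 = -3
y' = 8 + -3 = 5
Result: (-3, 5)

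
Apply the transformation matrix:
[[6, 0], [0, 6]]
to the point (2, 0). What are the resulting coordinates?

Matrix multiplication:
[[6, 0], [0, 6]] × [2, 0]ᵀ
= [(6)(2) + (0)(0), (0)(2) + (6)(0)]ᵀ
= [12, 0]ᵀ
Result: (12, 0)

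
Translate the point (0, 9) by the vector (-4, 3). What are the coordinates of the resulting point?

Translation by (-4, 3) (homogeneous matrix [[1, 0, -4], [0, 1, 3], [0, 0, 1]]):
x' = 0 + -4 = -4
y' = 9 + 3 = 12
Result: (-4, 12)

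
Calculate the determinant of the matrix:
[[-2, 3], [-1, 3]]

For a 2×2 matrix [[a, b], [c, d]], det = ad - bc
det = (-2)(3) - (3)(-1) = -6 - -3 = -3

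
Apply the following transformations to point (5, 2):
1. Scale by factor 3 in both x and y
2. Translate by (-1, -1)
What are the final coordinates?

Step 1: Scale (5, 2) by 3 → (15, 6)
Step 2: Translate by (-1, -1) → (14, 5)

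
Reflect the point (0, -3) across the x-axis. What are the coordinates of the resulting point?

Reflection across x-axis: (0, -3) → (0, 3)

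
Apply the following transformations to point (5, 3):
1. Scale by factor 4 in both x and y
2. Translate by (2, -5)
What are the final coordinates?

Step 1: Scale (5, 3) by 4 → (20, 12)
Step 2: Translate by (2, -5) → (22, 7)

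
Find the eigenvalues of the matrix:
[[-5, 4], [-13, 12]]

Characteristic equation: det(A - λI) = 0
λ² - (trace)λ + (det) = 0
trace = -5 + 12 = 7, det = (-5)(12) - (4)(-13) = -8
λ² - (7)λ + (-8) = 0
λ = (7 ± √((7)² - 4·(-8))) / 2 = (7 ± √81) / 2
Solving: λ = -1, 8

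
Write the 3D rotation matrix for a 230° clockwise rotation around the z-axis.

Rotation matrix for clockwise 230° around z-axis:
A clockwise rotation by 230° is a counterclockwise rotation by -230°.
cos(-230°) = -0.6428, sin(-230°) = 0.7660
Result: [[-0.6428, -0.7660, 0], [0.7660, -0.6428, 0], [0, 0, 1]]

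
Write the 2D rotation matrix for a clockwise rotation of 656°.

Rotation matrix formula: [[cos θ, -sin θ], [sin θ, cos θ]]
A clockwise rotation by 656° is equivalent to a counterclockwise rotation by -656°.
For θ = -656°:
cos(-656°) = 0.4384
sin(-656°) = 0.8988
Result: [[0.4384, -0.8988], [0.8988, 0.4384]]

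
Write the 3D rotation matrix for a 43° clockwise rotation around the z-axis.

Rotation matrix for clockwise 43° around z-axis:
A clockwise rotation by 43° is a counterclockwise rotation by -43°.
cos(-43°) = 0.7314, sin(-43°) = -0.6820
Result: [[0.7314, 0.6820, 0], [-0.6820, 0.7314, 0], [0, 0, 1]]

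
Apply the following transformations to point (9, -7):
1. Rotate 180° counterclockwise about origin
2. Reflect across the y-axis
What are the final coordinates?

Step 1: Rotate 180° → (-9, 7)
Step 2: Reflect across y-axis → (9, 7)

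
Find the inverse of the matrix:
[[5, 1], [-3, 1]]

For [[a,b],[c,d]], inverse = (1/det)·[[d,-b],[-c,a]]
det = (5)(1) - (1)(-3) = 5 - -3 = 8
Inverse = (1/8)·[[1, -1], [3, 5]]
= [[1/8, -1/8], [3/8, 5/8]]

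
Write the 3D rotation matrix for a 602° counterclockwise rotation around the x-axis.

Rotation matrix for counterclockwise 602° around x-axis:
cos(602°) = -0.4695, sin(602°) = -0.8829
Result: [[1, 0, 0], [0, -0.4695, 0.8829], [0, -0.8829, -0.4695]]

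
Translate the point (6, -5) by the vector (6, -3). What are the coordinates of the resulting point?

Translation by (6, -3) (homogeneous matrix [[1, 0, 6], [0, 1, -3], [0, 0, 1]]):
x' = 6 + 6 = 12
y' = -5 + -3 = -8
Result: (12, -8)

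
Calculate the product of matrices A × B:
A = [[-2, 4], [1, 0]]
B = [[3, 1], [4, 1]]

Matrix multiplication:
C[0][0] = -2×3 + 4×4 = 10
C[0][1] = -2×1 + 4×1 = 2
C[1][0] = 1×3 + 0×4 = 3
C[1][1] = 1×1 + 0×1 = 1
Result: [[10, 2], [3, 1]]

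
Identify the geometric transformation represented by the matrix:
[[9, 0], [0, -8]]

This matrix represents: non-uniform scaling by sx = 9, sy = -8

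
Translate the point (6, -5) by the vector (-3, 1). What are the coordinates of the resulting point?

Translation by (-3, 1) (homogeneous matrix [[1, 0, -3], [0, 1, 1], [0, 0, 1]]):
x' = 6 + -3 = 3
y' = -5 + 1 = -4
Result: (3, -4)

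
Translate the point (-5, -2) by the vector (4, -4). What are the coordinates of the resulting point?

Translation by (4, -4) (homogeneous matrix [[1, 0, 4], [0, 1, -4], [0, 0, 1]]):
x' = -5 + 4 = -1
y' = -2 + -4 = -6
Result: (-1, -6)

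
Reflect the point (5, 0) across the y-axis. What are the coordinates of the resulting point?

Reflection across y-axis: (5, 0) → (-5, 0)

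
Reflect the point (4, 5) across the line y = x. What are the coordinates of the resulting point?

Reflection across line y = x: (4, 5) → (5, 4)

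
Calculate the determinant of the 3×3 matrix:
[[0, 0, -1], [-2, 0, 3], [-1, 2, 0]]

Expansion along first row:
det = 0·det([[0,3],[2,0]]) - 0·det([[-2,3],[-1,0]]) + -1·det([[-2,0],[-1,2]])
    = 0·(0·0 - 3·2) - 0·(-2·0 - 3·-1) + -1·(-2·2 - 0·-1)
    = 0·-6 - 0·3 + -1·-4
    = 0 + 0 + 4 = 4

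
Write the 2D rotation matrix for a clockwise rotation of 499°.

Rotation matrix formula: [[cos θ, -sin θ], [sin θ, cos θ]]
A clockwise rotation by 499° is equivalent to a counterclockwise rotation by -499°.
For θ = -499°:
cos(-499°) = -0.7547
sin(-499°) = -0.6561
Result: [[-0.7547, 0.6561], [-0.6561, -0.7547]]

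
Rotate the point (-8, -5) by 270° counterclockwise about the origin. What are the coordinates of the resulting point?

Rotation matrix for 270°: [[cos 270°, -sin 270°], [sin 270°, cos 270°]] = [[0, 1], [-1, 0]]
[[0, 1], [-1, 0]] × [-8, -5]ᵀ = [-5, 8]ᵀ
Result: (-5, 8)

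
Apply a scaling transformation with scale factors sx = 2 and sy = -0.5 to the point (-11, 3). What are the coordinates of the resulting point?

Scaling matrix:
[[2, 0], [0, -0.50]]
Result: (-11 × 2, 3 × -0.5) = (-22, -1.5)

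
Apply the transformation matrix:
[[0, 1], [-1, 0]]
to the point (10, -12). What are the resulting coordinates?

Matrix multiplication:
[[0, 1], [-1, 0]] × [10, -12]ᵀ
= [(0)(10) + (1)(-12), (-1)(10) + (0)(-12)]ᵀ
= [-12, -10]ᵀ
Result: (-12, -10)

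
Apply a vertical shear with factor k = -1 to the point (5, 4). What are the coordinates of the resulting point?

Shear matrix for vertical shear with factor k = -1:
[[1, 0], [-1, 1]]
Result: (5, 4) → (5, -1)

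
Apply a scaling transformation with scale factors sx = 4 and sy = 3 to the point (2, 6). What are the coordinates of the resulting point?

Scaling matrix:
[[4, 0], [0, 3]]
Result: (2 × 4, 6 × 3) = (8, 18)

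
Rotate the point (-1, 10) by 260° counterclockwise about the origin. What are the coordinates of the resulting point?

Rotation matrix for 260°: [[cos 260°, -sin 260°], [sin 260°, cos 260°]] ≈ [[-0.173648, 0.984808], [-0.984808, -0.173648]]
[[-0.173648, 0.984808], [-0.984808, -0.173648]] × [-1, 10]ᵀ ≈ [10.0217, -0.7517]ᵀ
Result: (10.0217, -0.7517)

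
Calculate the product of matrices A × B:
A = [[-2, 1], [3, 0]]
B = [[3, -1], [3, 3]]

Matrix multiplication:
C[0][0] = -2×3 + 1×3 = -3
C[0][1] = -2×-1 + 1×3 = 5
C[1][0] = 3×3 + 0×3 = 9
C[1][1] = 3×-1 + 0×3 = -3
Result: [[-3, 5], [9, -3]]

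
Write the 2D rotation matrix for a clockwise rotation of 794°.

Rotation matrix formula: [[cos θ, -sin θ], [sin θ, cos θ]]
A clockwise rotation by 794° is equivalent to a counterclockwise rotation by -794°.
For θ = -794°:
cos(-794°) = 0.2756
sin(-794°) = -0.9613
Result: [[0.2756, 0.9613], [-0.9613, 0.2756]]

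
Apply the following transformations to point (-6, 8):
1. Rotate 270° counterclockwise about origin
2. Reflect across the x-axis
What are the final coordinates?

Step 1: Rotate 270° → (8, 6)
Step 2: Reflect across x-axis → (8, -6)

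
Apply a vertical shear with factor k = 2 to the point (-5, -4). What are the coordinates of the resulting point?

Shear matrix for vertical shear with factor k = 2:
[[1, 0], [2, 1]]
Result: (-5, -4) → (-5, -14)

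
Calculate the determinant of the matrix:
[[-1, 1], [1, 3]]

For a 2×2 matrix [[a, b], [c, d]], det = ad - bc
det = (-1)(3) - (1)(1) = -3 - 1 = -4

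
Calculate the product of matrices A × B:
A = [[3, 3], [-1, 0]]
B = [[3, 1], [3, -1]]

Matrix multiplication:
C[0][0] = 3×3 + 3×3 = 18
C[0][1] = 3×1 + 3×-1 = 0
C[1][0] = -1×3 + 0×3 = -3
C[1][1] = -1×1 + 0×-1 = -1
Result: [[18, 0], [-3, -1]]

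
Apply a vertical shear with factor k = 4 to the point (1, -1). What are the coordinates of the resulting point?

Shear matrix for vertical shear with factor k = 4:
[[1, 0], [4, 1]]
Result: (1, -1) → (1, 3)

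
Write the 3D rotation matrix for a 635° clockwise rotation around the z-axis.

Rotation matrix for clockwise 635° around z-axis:
A clockwise rotation by 635° is a counterclockwise rotation by -635°.
cos(-635°) = 0.0872, sin(-635°) = 0.9962
Result: [[0.0872, -0.9962, 0], [0.9962, 0.0872, 0], [0, 0, 1]]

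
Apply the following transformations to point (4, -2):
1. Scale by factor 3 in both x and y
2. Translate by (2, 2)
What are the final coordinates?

Step 1: Scale (4, -2) by 3 → (12, -6)
Step 2: Translate by (2, 2) → (14, -4)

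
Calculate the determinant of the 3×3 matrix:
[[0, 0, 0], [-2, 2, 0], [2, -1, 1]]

Expansion along first row:
det = 0·det([[2,0],[-1,1]]) - 0·det([[-2,0],[2,1]]) + 0·det([[-2,2],[2,-1]])
    = 0·(2·1 - 0·-1) - 0·(-2·1 - 0·2) + 0·(-2·-1 - 2·2)
    = 0·2 - 0·-2 + 0·-2
    = 0 + 0 + 0 = 0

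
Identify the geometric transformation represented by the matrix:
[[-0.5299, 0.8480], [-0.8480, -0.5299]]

This matrix represents: rotation by 238° counterclockwise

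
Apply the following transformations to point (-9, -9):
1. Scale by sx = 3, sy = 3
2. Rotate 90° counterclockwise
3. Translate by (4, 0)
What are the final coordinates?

Step 1: Scale → (-27, -27)
Step 2: Rotate 90° → (27, -27)
Step 3: Translate → (31, -27)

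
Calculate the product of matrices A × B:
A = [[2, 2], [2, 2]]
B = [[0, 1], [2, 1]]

Matrix multiplication:
C[0][0] = 2×0 + 2×2 = 4
C[0][1] = 2×1 + 2×1 = 4
C[1][0] = 2×0 + 2×2 = 4
C[1][1] = 2×1 + 2×1 = 4
Result: [[4, 4], [4, 4]]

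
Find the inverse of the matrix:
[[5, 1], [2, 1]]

For [[a,b],[c,d]], inverse = (1/det)·[[d,-b],[-c,a]]
det = (5)(1) - (1)(2) = 5 - 2 = 3
Inverse = (1/3)·[[1, -1], [-2, 5]]
= [[1/3, -1/3], [-2/3, 5/3]]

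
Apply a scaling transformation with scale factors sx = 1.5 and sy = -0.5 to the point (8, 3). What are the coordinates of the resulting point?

Scaling matrix:
[[1.50, 0], [0, -0.50]]
Result: (8 × 1.5, 3 × -0.5) = (12, -1.5)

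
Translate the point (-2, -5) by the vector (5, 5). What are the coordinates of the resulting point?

Translation by (5, 5) (homogeneous matrix [[1, 0, 5], [0, 1, 5], [0, 0, 1]]):
x' = -2 + 5 = 3
y' = -5 + 5 = 0
Result: (3, 0)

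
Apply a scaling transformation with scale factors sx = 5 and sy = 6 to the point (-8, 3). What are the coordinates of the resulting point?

Scaling matrix:
[[5, 0], [0, 6]]
Result: (-8 × 5, 3 × 6) = (-40, 18)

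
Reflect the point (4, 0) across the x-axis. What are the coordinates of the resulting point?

Reflection across x-axis: (4, 0) → (4, 0)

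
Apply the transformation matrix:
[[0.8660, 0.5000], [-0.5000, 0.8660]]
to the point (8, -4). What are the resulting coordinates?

Matrix multiplication:
[[0.8660, 0.5000], [-0.5000, 0.8660]] × [8, -4]ᵀ
= [(0.8660)(8) + (0.5000)(-4), (-0.5000)(8) + (0.8660)(-4)]ᵀ
= [4.9280, -7.4640]ᵀ
Result: (4.9280, -7.4640)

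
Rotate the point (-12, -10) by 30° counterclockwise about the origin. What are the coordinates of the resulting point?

Rotation matrix for 30°: [[cos 30°, -sin 30°], [sin 30°, cos 30°]] ≈ [[0.866025, -0.500000], [0.500000, 0.866025]]
[[0.866025, -0.500000], [0.500000, 0.866025]] × [-12, -10]ᵀ ≈ [-5.3923, -14.6603]ᵀ
Result: (-5.3923, -14.6603)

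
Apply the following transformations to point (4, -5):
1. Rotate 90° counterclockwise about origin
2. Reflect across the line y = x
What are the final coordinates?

Step 1: Rotate 90° → (5, 4)
Step 2: Reflect across line y = x → (4, 5)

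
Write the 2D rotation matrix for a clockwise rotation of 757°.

Rotation matrix formula: [[cos θ, -sin θ], [sin θ, cos θ]]
A clockwise rotation by 757° is equivalent to a counterclockwise rotation by -757°.
For θ = -757°:
cos(-757°) = 0.7986
sin(-757°) = -0.6018
Result: [[0.7986, 0.6018], [-0.6018, 0.7986]]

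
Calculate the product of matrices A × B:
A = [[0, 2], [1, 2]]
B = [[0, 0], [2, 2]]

Matrix multiplication:
C[0][0] = 0×0 + 2×2 = 4
C[0][1] = 0×0 + 2×2 = 4
C[1][0] = 1×0 + 2×2 = 4
C[1][1] = 1×0 + 2×2 = 4
Result: [[4, 4], [4, 4]]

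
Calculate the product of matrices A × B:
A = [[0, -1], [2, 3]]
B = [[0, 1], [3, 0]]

Matrix multiplication:
C[0][0] = 0×0 + -1×3 = -3
C[0][1] = 0×1 + -1×0 = 0
C[1][0] = 2×0 + 3×3 = 9
C[1][1] = 2×1 + 3×0 = 2
Result: [[-3, 0], [9, 2]]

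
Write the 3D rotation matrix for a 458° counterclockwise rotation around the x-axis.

Rotation matrix for counterclockwise 458° around x-axis:
cos(458°) = -0.1392, sin(458°) = 0.9903
Result: [[1, 0, 0], [0, -0.1392, -0.9903], [0, 0.9903, -0.1392]]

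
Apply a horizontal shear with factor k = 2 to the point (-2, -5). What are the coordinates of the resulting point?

Shear matrix for horizontal shear with factor k = 2:
[[1, 2], [0, 1]]
Result: (-2, -5) → (-12, -5)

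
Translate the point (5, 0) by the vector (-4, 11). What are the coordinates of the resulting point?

Translation by (-4, 11) (homogeneous matrix [[1, 0, -4], [0, 1, 11], [0, 0, 1]]):
x' = 5 + -4 = 1
y' = 0 + 11 = 11
Result: (1, 11)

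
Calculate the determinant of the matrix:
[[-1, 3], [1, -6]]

For a 2×2 matrix [[a, b], [c, d]], det = ad - bc
det = (-1)(-6) - (3)(1) = 6 - 3 = 3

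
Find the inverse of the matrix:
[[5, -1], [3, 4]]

For [[a,b],[c,d]], inverse = (1/det)·[[d,-b],[-c,a]]
det = (5)(4) - (-1)(3) = 20 - -3 = 23
Inverse = (1/23)·[[4, 1], [-3, 5]]
= [[4/23, 1/23], [-3/23, 5/23]]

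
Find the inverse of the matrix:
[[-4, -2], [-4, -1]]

For [[a,b],[c,d]], inverse = (1/det)·[[d,-b],[-c,a]]
det = (-4)(-1) - (-2)(-4) = 4 - 8 = -4
Inverse = (1/-4)·[[-1, 2], [4, -4]]
= [[1/4, -1/2], [-1, 1]]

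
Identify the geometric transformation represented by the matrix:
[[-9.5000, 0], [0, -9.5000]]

This matrix represents: uniform scaling by factor -9.5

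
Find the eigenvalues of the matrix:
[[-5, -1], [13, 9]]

Characteristic equation: det(A - λI) = 0
λ² - (trace)λ + (det) = 0
trace = -5 + 9 = 4, det = (-5)(9) - (-1)(13) = -32
λ² - (4)λ + (-32) = 0
λ = (4 ± √((4)² - 4·(-32))) / 2 = (4 ± √144) / 2
Solving: λ = -4, 8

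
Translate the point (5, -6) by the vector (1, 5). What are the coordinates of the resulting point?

Translation by (1, 5) (homogeneous matrix [[1, 0, 1], [0, 1, 5], [0, 0, 1]]):
x' = 5 + 1 = 6
y' = -6 + 5 = -1
Result: (6, -1)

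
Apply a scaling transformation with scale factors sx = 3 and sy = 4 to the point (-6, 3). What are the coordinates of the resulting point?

Scaling matrix:
[[3, 0], [0, 4]]
Result: (-6 × 3, 3 × 4) = (-18, 12)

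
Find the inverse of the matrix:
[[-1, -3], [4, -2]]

For [[a,b],[c,d]], inverse = (1/det)·[[d,-b],[-c,a]]
det = (-1)(-2) - (-3)(4) = 2 - -12 = 14
Inverse = (1/14)·[[-2, 3], [-4, -1]]
= [[-1/7, 3/14], [-2/7, -1/14]]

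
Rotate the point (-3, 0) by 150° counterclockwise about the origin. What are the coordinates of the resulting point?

Rotation matrix for 150°: [[cos 150°, -sin 150°], [sin 150°, cos 150°]] ≈ [[-0.866025, -0.500000], [0.500000, -0.866025]]
[[-0.866025, -0.500000], [0.500000, -0.866025]] × [-3, 0]ᵀ ≈ [2.5981, -1.5000]ᵀ
Result: (2.5981, -1.5000)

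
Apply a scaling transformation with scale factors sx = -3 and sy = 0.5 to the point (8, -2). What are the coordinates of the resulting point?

Scaling matrix:
[[-3, 0], [0, 0.50]]
Result: (8 × -3, -2 × 0.5) = (-24, -1)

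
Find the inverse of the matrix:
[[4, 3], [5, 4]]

For [[a,b],[c,d]], inverse = (1/det)·[[d,-b],[-c,a]]
det = (4)(4) - (3)(5) = 16 - 15 = 1
Inverse = [[4, -3], [-5, 4]]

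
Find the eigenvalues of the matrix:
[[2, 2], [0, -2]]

Characteristic equation: det(A - λI) = 0
λ² - (trace)λ + (det) = 0
trace = 2 + -2 = 0, det = (2)(-2) - (2)(0) = -4
λ² - (0)λ + (-4) = 0
λ = (0 ± √((0)² - 4·(-4))) / 2 = (0 ± √16) / 2
Solving: λ = -2, 2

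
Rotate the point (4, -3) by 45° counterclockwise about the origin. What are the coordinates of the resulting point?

Rotation matrix for 45°: [[cos 45°, -sin 45°], [sin 45°, cos 45°]] ≈ [[0.707107, -0.707107], [0.707107, 0.707107]]
[[0.707107, -0.707107], [0.707107, 0.707107]] × [4, -3]ᵀ ≈ [4.9497, 0.7071]ᵀ
Result: (4.9497, 0.7071)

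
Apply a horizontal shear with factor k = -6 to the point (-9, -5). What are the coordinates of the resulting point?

Shear matrix for horizontal shear with factor k = -6:
[[1, -6], [0, 1]]
Result: (-9, -5) → (21, -5)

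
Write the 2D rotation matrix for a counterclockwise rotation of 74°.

Rotation matrix formula: [[cos θ, -sin θ], [sin θ, cos θ]]
For θ = 74°:
cos(74°) = 0.2756
sin(74°) = 0.9613
Result: [[0.2756, -0.9613], [0.9613, 0.2756]]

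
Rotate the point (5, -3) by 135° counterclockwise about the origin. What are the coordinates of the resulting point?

Rotation matrix for 135°: [[cos 135°, -sin 135°], [sin 135°, cos 135°]] ≈ [[-0.707107, -0.707107], [0.707107, -0.707107]]
[[-0.707107, -0.707107], [0.707107, -0.707107]] × [5, -3]ᵀ ≈ [-1.4142, 5.6569]ᵀ
Result: (-1.4142, 5.6569)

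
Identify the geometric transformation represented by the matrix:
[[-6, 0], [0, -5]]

This matrix represents: non-uniform scaling by sx = -6, sy = -5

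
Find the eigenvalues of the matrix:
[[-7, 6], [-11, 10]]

Characteristic equation: det(A - λI) = 0
λ² - (trace)λ + (det) = 0
trace = -7 + 10 = 3, det = (-7)(10) - (6)(-11) = -4
λ² - (3)λ + (-4) = 0
λ = (3 ± √((3)² - 4·(-4))) / 2 = (3 ± √25) / 2
Solving: λ = -1, 4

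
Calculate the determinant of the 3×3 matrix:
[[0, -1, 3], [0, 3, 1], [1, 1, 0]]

Expansion along first row:
det = 0·det([[3,1],[1,0]]) - -1·det([[0,1],[1,0]]) + 3·det([[0,3],[1,1]])
    = 0·(3·0 - 1·1) - -1·(0·0 - 1·1) + 3·(0·1 - 3·1)
    = 0·-1 - -1·-1 + 3·-3
    = 0 + -1 + -9 = -10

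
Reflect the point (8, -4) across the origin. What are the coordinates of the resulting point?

Reflection across origin: (8, -4) → (-8, 4)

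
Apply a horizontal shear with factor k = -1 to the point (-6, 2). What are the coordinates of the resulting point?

Shear matrix for horizontal shear with factor k = -1:
[[1, -1], [0, 1]]
Result: (-6, 2) → (-8, 2)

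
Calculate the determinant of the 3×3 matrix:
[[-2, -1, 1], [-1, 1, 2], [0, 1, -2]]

Expansion along first row:
det = -2·det([[1,2],[1,-2]]) - -1·det([[-1,2],[0,-2]]) + 1·det([[-1,1],[0,1]])
    = -2·(1·-2 - 2·1) - -1·(-1·-2 - 2·0) + 1·(-1·1 - 1·0)
    = -2·-4 - -1·2 + 1·-1
    = 8 + 2 + -1 = 9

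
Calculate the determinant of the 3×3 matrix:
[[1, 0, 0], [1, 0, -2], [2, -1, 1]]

Expansion along first row:
det = 1·det([[0,-2],[-1,1]]) - 0·det([[1,-2],[2,1]]) + 0·det([[1,0],[2,-1]])
    = 1·(0·1 - -2·-1) - 0·(1·1 - -2·2) + 0·(1·-1 - 0·2)
    = 1·-2 - 0·5 + 0·-1
    = -2 + 0 + 0 = -2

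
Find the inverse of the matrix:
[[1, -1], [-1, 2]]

For [[a,b],[c,d]], inverse = (1/det)·[[d,-b],[-c,a]]
det = (1)(2) - (-1)(-1) = 2 - 1 = 1
Inverse = [[2, 1], [1, 1]]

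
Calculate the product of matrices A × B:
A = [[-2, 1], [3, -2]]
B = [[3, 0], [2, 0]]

Matrix multiplication:
C[0][0] = -2×3 + 1×2 = -4
C[0][1] = -2×0 + 1×0 = 0
C[1][0] = 3×3 + -2×2 = 5
C[1][1] = 3×0 + -2×0 = 0
Result: [[-4, 0], [5, 0]]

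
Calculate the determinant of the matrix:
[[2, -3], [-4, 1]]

For a 2×2 matrix [[a, b], [c, d]], det = ad - bc
det = (2)(1) - (-3)(-4) = 2 - 12 = -10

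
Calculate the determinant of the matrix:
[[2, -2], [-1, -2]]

For a 2×2 matrix [[a, b], [c, d]], det = ad - bc
det = (2)(-2) - (-2)(-1) = -4 - 2 = -6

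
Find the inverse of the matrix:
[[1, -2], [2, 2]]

For [[a,b],[c,d]], inverse = (1/det)·[[d,-b],[-c,a]]
det = (1)(2) - (-2)(2) = 2 - -4 = 6
Inverse = (1/6)·[[2, 2], [-2, 1]]
= [[1/3, 1/3], [-1/3, 1/6]]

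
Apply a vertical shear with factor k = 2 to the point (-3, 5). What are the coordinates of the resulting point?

Shear matrix for vertical shear with factor k = 2:
[[1, 0], [2, 1]]
Result: (-3, 5) → (-3, -1)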